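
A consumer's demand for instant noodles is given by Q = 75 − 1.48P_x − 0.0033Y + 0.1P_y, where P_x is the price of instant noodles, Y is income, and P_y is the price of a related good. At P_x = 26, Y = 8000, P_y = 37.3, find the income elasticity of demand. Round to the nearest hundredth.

First evaluate Q: 75 − 1.48(26) − 0.0033(8000) + 0.1(37.3) = 75 − 38.48 − 26.4 + 3.73 = 13.85.
∂Q/∂Y = −0.0033, so E_I = -0.0033·(8000/13.85) ≈ -1.91.
E_I < 0: inferior good.

-1.91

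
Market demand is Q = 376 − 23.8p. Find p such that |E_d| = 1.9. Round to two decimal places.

Set −bp/(a − bp) = −1.9 ⇒ bp = 1.9(a − bp) ⇒ bp(1+1.9) = 1.9·a.
p = 1.9·376/(23.8·2.9) ≈ 10.35.

10.35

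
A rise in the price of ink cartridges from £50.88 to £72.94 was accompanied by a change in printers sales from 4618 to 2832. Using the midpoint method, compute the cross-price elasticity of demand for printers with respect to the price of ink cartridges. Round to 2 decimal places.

%ΔQ_x = (2832 − 4618)/[(4618+2832)/2] = -1786/3725 ≈ -0.4795.
%ΔP_y = (72.94 − 50.88)/[(50.88+72.94)/2] ≈ 0.3563.
E_xy = -0.4795/0.3563 ≈ -1.35.
E_xy < 0, so printers and ink cartridges are complements.

-1.35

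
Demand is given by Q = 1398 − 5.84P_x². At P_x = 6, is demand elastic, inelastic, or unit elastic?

At P_x = 6, Q = 1187.76.
dQ/dP_x = −2·5.84·P_x = −70.08.
Point elasticity E = (dQ/dP_x)·(P_x/Q) = -70.08 × 6/1187.76 ≈ -0.354.
|E| ≈ 0.354 < 1, so demand is inelastic.

inelastic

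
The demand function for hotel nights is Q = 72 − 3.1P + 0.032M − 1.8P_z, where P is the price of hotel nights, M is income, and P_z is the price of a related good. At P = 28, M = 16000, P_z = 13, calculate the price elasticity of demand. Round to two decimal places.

-0.18

Evaluating quantity at (P, M, P_z) gives Q = 72 − 3.1(28) + 0.032(16000) − 1.8(13) = 72 − 86.8 + 512 − 23.4 = 473.8.
∂Q/∂P = −3.1, so E_p = (−3.1)·(28/473.8) ≈ -0.18.
|E_p| < 1: demand is inelastic.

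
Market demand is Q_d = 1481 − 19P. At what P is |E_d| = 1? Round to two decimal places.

For linear demand Q_d = a − bP, E = −bP/(a − bP). |E| = 1 ⇒ bP = a − bP ⇒ P = a/(2b).
P = 1481/(2·19) ≈ 38.97.

38.97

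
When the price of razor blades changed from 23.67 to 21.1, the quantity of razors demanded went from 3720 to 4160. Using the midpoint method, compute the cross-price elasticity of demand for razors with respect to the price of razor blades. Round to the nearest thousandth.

%ΔQ_x = (4160 − 3720)/[(3720+4160)/2] = 440/3940 ≈ 0.1117.
%ΔP_y = (21.1 − 23.67)/[(23.67+21.1)/2] ≈ -0.1148.
E_xy = 0.1117/-0.1148 ≈ -0.973.
E_xy < 0, so razors and razor blades are complements.

-0.973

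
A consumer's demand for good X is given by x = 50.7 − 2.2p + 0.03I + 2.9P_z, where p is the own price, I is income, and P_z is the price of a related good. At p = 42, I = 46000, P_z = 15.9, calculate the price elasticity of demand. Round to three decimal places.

Substituting, x = 50.7 − 2.2(42) + 0.03(46000) + 2.9(15.9) = 50.7 − 92.4 + 1380 + 46.11 = 1384.41.
∂x/∂p = −2.2, so E_p = (−2.2)·(42/1384.41) ≈ -0.067.
|E_p| < 1: demand is inelastic.

-0.067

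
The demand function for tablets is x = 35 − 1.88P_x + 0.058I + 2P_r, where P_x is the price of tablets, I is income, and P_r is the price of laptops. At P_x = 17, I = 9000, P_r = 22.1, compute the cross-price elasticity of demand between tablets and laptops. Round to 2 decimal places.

0.08

At the given point, x = 35 − 1.88(17) + 0.058(9000) + 2(22.1) = 35 − 31.96 + 522 + 44.2 = 569.24.
∂x/∂P_r = +2, so E_xy = 2·(22.1/569.24) ≈ 0.08.
E_xy > 0: the goods are substitutes.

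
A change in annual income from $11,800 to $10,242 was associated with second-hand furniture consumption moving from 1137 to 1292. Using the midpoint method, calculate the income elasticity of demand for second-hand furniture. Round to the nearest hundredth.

-0.90

%ΔQ = (1292 − 1137)/[(1137+1292)/2] = 155/1214.5 ≈ 0.1276.
%ΔI = (10,242 − 11,800)/[(11,800+10,242)/2] = -1558/11021 ≈ -0.1414.
E_I = %ΔQ/%ΔI ≈ -0.90.
E_I < 0: inferior good.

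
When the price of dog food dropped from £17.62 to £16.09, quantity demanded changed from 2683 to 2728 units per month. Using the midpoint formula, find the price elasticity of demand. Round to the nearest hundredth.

-0.18

%ΔQ = (2728 − 2683)/[(2683 + 2728)/2] = 45/2705.5 ≈ 0.0166.
%ΔP = (16.09 − 17.62)/[(17.62 + 16.09)/2] = -1.53/16.855 ≈ -0.0908.
Arc elasticity E = %ΔQ/%ΔP ≈ 0.0166/-0.0908 ≈ -0.18.
|E| < 1: demand is inelastic over this range.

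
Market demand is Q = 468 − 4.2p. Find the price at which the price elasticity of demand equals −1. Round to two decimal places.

55.71

For linear demand Q = a − bp, E = −bp/(a − bp). |E| = 1 ⇒ bp = a − bp ⇒ p = a/(2b).
p = 468/(2·4.2) ≈ 55.71.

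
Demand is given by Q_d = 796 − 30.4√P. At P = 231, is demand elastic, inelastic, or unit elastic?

inelastic

At P = 231, Q_d = 333.96.
dQ_d/dP = −30.4/(2√P) = −30.4/(2·15.1987).
Point elasticity E = (dQ_d/dP)·(P/Q_d) = -1.0001 × 231/333.96 ≈ -0.692.
|E| ≈ 0.692 < 1, so demand is inelastic.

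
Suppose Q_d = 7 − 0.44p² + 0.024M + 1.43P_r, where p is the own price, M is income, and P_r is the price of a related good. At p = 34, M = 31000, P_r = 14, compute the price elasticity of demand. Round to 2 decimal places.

-3.88

At the given point, Q_d = 7 − 0.44(34)² + 0.024(31000) + 1.43(14) = 7 − 508.64 + 744 + 20.02 = 262.38.
∂Q_d/∂p = −2·0.44·p = -29.92, so E_p = -29.92·(34/262.38) ≈ -3.88.
|E_p| > 1: demand is elastic.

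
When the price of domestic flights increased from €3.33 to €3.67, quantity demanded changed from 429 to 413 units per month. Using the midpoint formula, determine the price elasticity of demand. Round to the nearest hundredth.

%Δq = (413 − 429)/[(429 + 413)/2] = -16/421 ≈ -0.0380.
%ΔP = (3.67 − 3.33)/[(3.33 + 3.67)/2] = 0.34/3.5 ≈ 0.0971.
Arc elasticity E = %Δq/%ΔP ≈ -0.0380/0.0971 ≈ -0.39.
|E| < 1: demand is inelastic over this range.

-0.39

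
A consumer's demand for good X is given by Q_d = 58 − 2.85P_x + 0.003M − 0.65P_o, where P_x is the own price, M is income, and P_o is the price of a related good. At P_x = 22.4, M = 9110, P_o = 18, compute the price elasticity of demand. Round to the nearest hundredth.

-6.52

Substituting, Q_d = 58 − 2.85(22.4) + 0.003(9110) − 0.65(18) = 58 − 63.84 + 27.33 − 11.7 = 9.79.
∂Q_d/∂P_x = −2.85, so E_p = (−2.85)·(22.4/9.79) ≈ -6.52.
|E_p| > 1: demand is elastic.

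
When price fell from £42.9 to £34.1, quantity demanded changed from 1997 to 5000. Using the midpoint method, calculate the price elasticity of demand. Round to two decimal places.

%ΔQ = (5000 − 1997)/[(1997 + 5000)/2] = 3003/3498.5 ≈ 0.8584.
%Δp = (34.1 − 42.9)/[(42.9 + 34.1)/2] = -8.8/38.5 ≈ -0.2286.
Arc elasticity E = %ΔQ/%Δp ≈ 0.8584/-0.2286 ≈ -3.76.
|E| > 1: demand is elastic over this range.

-3.76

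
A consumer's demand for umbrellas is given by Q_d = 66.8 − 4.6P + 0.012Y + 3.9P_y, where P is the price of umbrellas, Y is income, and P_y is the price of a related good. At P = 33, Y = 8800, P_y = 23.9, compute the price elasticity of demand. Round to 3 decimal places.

-1.334

First evaluate Q_d: 66.8 − 4.6(33) + 0.012(8800) + 3.9(23.9) = 66.8 − 151.8 + 105.6 + 93.21 = 113.81.
∂Q_d/∂P = −4.6, so E_p = (−4.6)·(33/113.81) ≈ -1.334.
|E_p| > 1: demand is elastic.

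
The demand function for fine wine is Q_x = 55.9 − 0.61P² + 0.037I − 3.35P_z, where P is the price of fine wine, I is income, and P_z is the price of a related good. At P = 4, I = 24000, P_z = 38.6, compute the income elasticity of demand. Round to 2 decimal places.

1.10

First evaluate Q_x: 55.9 − 0.61(4)² + 0.037(24000) − 3.35(38.6) = 55.9 − 9.76 + 888 − 129.31 = 804.83.
∂Q_x/∂I = +0.037, so E_I = 0.037·(24000/804.83) ≈ 1.10.
E_I > 1: normal good (luxury).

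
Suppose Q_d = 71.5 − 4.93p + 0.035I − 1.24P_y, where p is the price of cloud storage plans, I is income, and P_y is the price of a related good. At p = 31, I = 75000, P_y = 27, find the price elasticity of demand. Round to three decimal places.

Q_d = 71.5 − 4.93(31) + 0.035(75000) − 1.24(27) = 71.5 − 152.83 + 2625 − 33.48 = 2510.19.
∂Q_d/∂p = −4.93, so E_p = (−4.93)·(31/2510.19) ≈ -0.061.
|E_p| < 1: demand is inelastic.

-0.061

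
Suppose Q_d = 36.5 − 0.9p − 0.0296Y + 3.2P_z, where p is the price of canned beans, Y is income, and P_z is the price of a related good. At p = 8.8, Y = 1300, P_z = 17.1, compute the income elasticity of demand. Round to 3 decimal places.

Q_d = 36.5 − 0.9(8.8) − 0.0296(1300) + 3.2(17.1) = 36.5 − 7.92 − 38.48 + 54.72 = 44.82.
∂Q_d/∂Y = −0.0296, so E_I = -0.0296·(1300/44.82) ≈ -0.859.
E_I < 0: inferior good.

-0.859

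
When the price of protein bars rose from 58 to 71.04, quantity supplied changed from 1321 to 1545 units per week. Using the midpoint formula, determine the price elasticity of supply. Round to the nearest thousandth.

%ΔQ = (1545 − 1321)/[(1321 + 1545)/2] = 224/1433 ≈ 0.1563.
%ΔP = (71.04 − 58)/[(58 + 71.04)/2] = 13.04/64.52 ≈ 0.2021.
Arc elasticity E = %ΔQ/%ΔP ≈ 0.1563/0.2021 ≈ 0.773.
|E| < 1: supply is inelastic over this range.

0.773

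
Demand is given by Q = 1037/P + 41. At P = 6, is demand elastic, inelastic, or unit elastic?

inelastic

At P = 6, Q = 213.8333.
dQ/dP = −1037/P² = −28.8056.
Point elasticity E = (dQ/dP)·(P/Q) = -28.8056 × 6/213.8333 ≈ -0.808.
|E| ≈ 0.808 < 1, so demand is inelastic.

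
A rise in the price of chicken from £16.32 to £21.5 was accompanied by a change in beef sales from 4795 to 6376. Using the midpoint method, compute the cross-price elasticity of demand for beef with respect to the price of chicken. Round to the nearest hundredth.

1.03

%ΔQ_x = (6376 − 4795)/[(4795+6376)/2] = 1581/5585.5 ≈ 0.2831.
%ΔP_y = (21.5 − 16.32)/[(16.32+21.5)/2] ≈ 0.2739.
E_xy = 0.2831/0.2739 ≈ 1.03.
E_xy > 0, so beef and chicken are substitutes.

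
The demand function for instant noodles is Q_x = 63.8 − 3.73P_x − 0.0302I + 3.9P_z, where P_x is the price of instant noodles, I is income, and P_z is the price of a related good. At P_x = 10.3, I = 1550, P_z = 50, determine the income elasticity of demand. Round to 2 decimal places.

Substituting, Q_x = 63.8 − 3.73(10.3) − 0.0302(1550) + 3.9(50) = 63.8 − 38.419 − 46.81 + 195 = 173.571.
∂Q_x/∂I = −0.0302, so E_I = -0.0302·(1550/173.571) ≈ -0.27.
E_I < 0: inferior good.

-0.27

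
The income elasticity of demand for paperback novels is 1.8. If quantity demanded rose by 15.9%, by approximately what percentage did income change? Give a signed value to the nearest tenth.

8.8

%ΔQ ≈ E × %ΔI ⇒ %ΔI = %ΔQ / E = (15.9%)/(1.8) ≈ 8.8%.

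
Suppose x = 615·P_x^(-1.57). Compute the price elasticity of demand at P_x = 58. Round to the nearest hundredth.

For a Cobb–Douglas (constant-elasticity) form x = A·P_x^α·…, the elasticity with respect to P_x equals the exponent α at every point.
Here the exponent on P_x is -1.57, so the price elasticity of demand is -1.57.

-1.57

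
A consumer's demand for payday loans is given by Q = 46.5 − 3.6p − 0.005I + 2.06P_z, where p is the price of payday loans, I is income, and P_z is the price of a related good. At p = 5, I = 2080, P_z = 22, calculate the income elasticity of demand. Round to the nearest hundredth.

-0.16

Evaluating quantity at (p, I, P_z) gives Q = 46.5 − 3.6(5) − 0.005(2080) + 2.06(22) = 46.5 − 18 − 10.4 + 45.32 = 63.42.
∂Q/∂I = −0.005, so E_I = -0.005·(2080/63.42) ≈ -0.16.
E_I < 0: inferior good.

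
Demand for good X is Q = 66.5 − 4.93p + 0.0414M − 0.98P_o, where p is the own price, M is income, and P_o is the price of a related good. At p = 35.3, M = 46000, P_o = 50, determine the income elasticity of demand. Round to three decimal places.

First evaluate Q: 66.5 − 4.93(35.3) + 0.0414(46000) − 0.98(50) = 66.5 − 174.029 + 1904.4 − 49 = 1747.871.
∂Q/∂M = +0.0414, so E_I = 0.0414·(46000/1747.871) ≈ 1.090.
E_I > 1: normal good (luxury).

1.090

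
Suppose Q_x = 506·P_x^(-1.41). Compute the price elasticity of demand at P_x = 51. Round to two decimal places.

-1.41

For a Cobb–Douglas (constant-elasticity) form Q_x = A·P_x^α·…, the elasticity with respect to P_x equals the exponent α at every point.
Here the exponent on P_x is -1.41, so the price elasticity of demand is -1.41.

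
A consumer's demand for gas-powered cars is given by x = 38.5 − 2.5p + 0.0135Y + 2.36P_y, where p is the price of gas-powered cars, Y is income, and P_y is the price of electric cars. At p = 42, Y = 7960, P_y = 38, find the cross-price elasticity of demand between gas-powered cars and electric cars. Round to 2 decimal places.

0.69

At the given point, x = 38.5 − 2.5(42) + 0.0135(7960) + 2.36(38) = 38.5 − 105 + 107.46 + 89.68 = 130.64.
∂x/∂P_y = +2.36, so E_xy = 2.36·(38/130.64) ≈ 0.69.
E_xy > 0: the goods are substitutes.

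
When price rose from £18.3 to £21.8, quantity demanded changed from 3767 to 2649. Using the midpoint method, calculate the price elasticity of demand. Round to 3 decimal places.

%ΔQ = (2649 − 3767)/[(3767 + 2649)/2] = -1118/3208 ≈ -0.3485.
%ΔP = (21.8 − 18.3)/[(18.3 + 21.8)/2] = 3.5/20.05 ≈ 0.1746.
Arc elasticity E = %ΔQ/%ΔP ≈ -0.3485/0.1746 ≈ -1.996.
|E| > 1: demand is elastic over this range.

-1.996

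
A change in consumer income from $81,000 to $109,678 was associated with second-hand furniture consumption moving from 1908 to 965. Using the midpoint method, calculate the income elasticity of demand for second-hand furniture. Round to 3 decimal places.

-2.182

%ΔQ = (965 − 1908)/[(1908+965)/2] = -943/1436.5 ≈ -0.6565.
%ΔI = (109,678 − 81,000)/[(81,000+109,678)/2] = 28678/95339 ≈ 0.3008.
E_I = %ΔQ/%ΔI ≈ -2.182.
E_I < 0: inferior good.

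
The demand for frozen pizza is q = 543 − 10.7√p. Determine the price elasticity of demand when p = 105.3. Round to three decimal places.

At p = 105.3, q = 433.2011.
dq/dp = −10.7/(2√p) = −10.7/(2·10.2616).
Point elasticity E = (dq/dp)·(p/q) = -0.5214 × 105.3/433.2011 ≈ -0.127.
|E| < 1, so demand is inelastic at this price.

-0.127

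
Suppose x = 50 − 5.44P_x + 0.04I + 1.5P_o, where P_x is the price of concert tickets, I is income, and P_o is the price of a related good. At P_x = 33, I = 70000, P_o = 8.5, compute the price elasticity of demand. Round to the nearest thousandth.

Substituting, x = 50 − 5.44(33) + 0.04(70000) + 1.5(8.5) = 50 − 179.52 + 2800 + 12.75 = 2683.23.
∂x/∂P_x = −5.44, so E_p = (−5.44)·(33/2683.23) ≈ -0.067.
|E_p| < 1: demand is inelastic.

-0.067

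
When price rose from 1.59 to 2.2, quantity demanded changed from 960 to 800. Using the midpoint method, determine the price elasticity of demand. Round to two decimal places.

%ΔQ = (800 − 960)/[(960 + 800)/2] = -160/880 ≈ -0.1818.
%Δp = (2.2 − 1.59)/[(1.59 + 2.2)/2] = 0.61/1.895 ≈ 0.3219.
Arc elasticity E = %ΔQ/%Δp ≈ -0.1818/0.3219 ≈ -0.56.
|E| < 1: demand is inelastic over this range.

-0.56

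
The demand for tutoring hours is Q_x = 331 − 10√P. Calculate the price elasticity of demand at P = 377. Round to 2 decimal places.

-0.71

At P = 377, Q_x = 136.8351.
dQ_x/dP = −10/(2√P) = −10/(2·19.4165).
Point elasticity E = (dQ_x/dP)·(P/Q_x) = -0.2575 × 377/136.8351 ≈ -0.71.
|E| < 1, so demand is inelastic at this price.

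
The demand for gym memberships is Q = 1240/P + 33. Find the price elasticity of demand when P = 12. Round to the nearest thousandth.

At P = 12, Q = 136.3333.
dQ/dP = −1240/P² = −8.6111.
Point elasticity E = (dQ/dP)·(P/Q) = -8.6111 × 12/136.3333 ≈ -0.758.
|E| < 1, so demand is inelastic at this price.

-0.758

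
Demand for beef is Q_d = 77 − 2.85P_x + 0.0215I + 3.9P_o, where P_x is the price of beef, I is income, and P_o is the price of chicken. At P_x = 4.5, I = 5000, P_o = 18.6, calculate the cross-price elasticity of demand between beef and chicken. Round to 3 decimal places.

Q_d = 77 − 2.85(4.5) + 0.0215(5000) + 3.9(18.6) = 77 − 12.825 + 107.5 + 72.54 = 244.215.
∂Q_d/∂P_o = +3.9, so E_xy = 3.9·(18.6/244.215) ≈ 0.297.
E_xy > 0: the goods are substitutes.

0.297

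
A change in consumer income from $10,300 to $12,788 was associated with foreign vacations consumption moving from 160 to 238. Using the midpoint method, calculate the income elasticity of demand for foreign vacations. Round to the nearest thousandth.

1.819

%ΔQ = (238 − 160)/[(160+238)/2] = 78/199 ≈ 0.3920.
%ΔY = (12,788 − 10,300)/[(10,300+12,788)/2] = 2488/11544 ≈ 0.2155.
E_I = %ΔQ/%ΔY ≈ 1.819.
E_I > 1: normal good (luxury).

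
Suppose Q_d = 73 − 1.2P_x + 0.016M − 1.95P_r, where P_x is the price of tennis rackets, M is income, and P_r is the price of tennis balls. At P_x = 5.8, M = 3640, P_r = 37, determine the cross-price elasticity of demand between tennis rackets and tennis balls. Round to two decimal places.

-1.38

Q_d = 73 − 1.2(5.8) + 0.016(3640) − 1.95(37) = 73 − 6.96 + 58.24 − 72.15 = 52.13.
∂Q_d/∂P_r = −1.95, so E_xy = -1.95·(37/52.13) ≈ -1.38.
E_xy < 0: the goods are complements.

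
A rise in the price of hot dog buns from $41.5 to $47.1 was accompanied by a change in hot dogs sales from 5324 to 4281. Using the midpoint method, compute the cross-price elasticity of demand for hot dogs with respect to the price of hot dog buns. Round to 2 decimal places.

-1.72

%ΔQ_x = (4281 − 5324)/[(5324+4281)/2] = -1043/4802.5 ≈ -0.2172.
%ΔP_y = (47.1 − 41.5)/[(41.5+47.1)/2] ≈ 0.1264.
E_xy = -0.2172/0.1264 ≈ -1.72.
E_xy < 0, so hot dogs and hot dog buns are complements.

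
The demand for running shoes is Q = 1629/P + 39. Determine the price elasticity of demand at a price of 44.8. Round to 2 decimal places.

At P = 44.8, Q = 75.3616.
dQ/dP = −1629/P² = −0.8116.
Point elasticity E = (dQ/dP)·(P/Q) = -0.8116 × 44.8/75.3616 ≈ -0.48.
|E| < 1, so demand is inelastic at this price.

-0.48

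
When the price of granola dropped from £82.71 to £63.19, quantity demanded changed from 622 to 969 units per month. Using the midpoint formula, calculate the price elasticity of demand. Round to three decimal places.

%ΔQ = (969 − 622)/[(622 + 969)/2] = 347/795.5 ≈ 0.4362.
%Δp = (63.19 − 82.71)/[(82.71 + 63.19)/2] = -19.52/72.95 ≈ -0.2676.
Arc elasticity E = %ΔQ/%Δp ≈ 0.4362/-0.2676 ≈ -1.630.
|E| > 1: demand is elastic over this range.

-1.630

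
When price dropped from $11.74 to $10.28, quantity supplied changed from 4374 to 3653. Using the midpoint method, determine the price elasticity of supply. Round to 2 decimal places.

1.35

%ΔQ = (3653 − 4374)/[(4374 + 3653)/2] = -721/4013.5 ≈ -0.1796.
%ΔP = (10.28 − 11.74)/[(11.74 + 10.28)/2] = -1.46/11.01 ≈ -0.1326.
Arc elasticity E = %ΔQ/%ΔP ≈ -0.1796/-0.1326 ≈ 1.35.
|E| > 1: supply is elastic over this range.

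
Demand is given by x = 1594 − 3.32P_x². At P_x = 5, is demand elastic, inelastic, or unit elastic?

inelastic

At P_x = 5, x = 1511.
dx/dP_x = −2·3.32·P_x = −33.2.
Point elasticity E = (dx/dP_x)·(P_x/x) = -33.2 × 5/1511 ≈ -0.110.
|E| ≈ 0.110 < 1, so demand is inelastic.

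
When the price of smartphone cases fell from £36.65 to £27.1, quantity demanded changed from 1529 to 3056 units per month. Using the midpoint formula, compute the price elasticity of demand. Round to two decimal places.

%ΔQ = (3056 − 1529)/[(1529 + 3056)/2] = 1527/2292.5 ≈ 0.6661.
%ΔP = (27.1 − 36.65)/[(36.65 + 27.1)/2] = -9.55/31.875 ≈ -0.2996.
Arc elasticity E = %ΔQ/%ΔP ≈ 0.6661/-0.2996 ≈ -2.22.
|E| > 1: demand is elastic over this range.

-2.22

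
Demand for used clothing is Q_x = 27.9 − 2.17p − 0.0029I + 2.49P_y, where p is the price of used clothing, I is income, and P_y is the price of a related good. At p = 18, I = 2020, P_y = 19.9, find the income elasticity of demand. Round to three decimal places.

Substituting, Q_x = 27.9 − 2.17(18) − 0.0029(2020) + 2.49(19.9) = 27.9 − 39.06 − 5.858 + 49.551 = 32.533.
∂Q_x/∂I = −0.0029, so E_I = -0.0029·(2020/32.533) ≈ -0.180.
E_I < 0: inferior good.

-0.180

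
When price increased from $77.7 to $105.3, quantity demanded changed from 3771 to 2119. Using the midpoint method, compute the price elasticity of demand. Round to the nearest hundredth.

%ΔQ = (2119 − 3771)/[(3771 + 2119)/2] = -1652/2945 ≈ -0.5610.
%Δp = (105.3 − 77.7)/[(77.7 + 105.3)/2] = 27.6/91.5 ≈ 0.3016.
Arc elasticity E = %ΔQ/%Δp ≈ -0.5610/0.3016 ≈ -1.86.
|E| > 1: demand is elastic over this range.

-1.86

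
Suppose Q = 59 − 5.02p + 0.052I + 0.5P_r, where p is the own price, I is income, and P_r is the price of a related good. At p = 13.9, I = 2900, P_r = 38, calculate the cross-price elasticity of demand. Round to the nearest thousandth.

At the given point, Q = 59 − 5.02(13.9) + 0.052(2900) + 0.5(38) = 59 − 69.778 + 150.8 + 19 = 159.022.
∂Q/∂P_r = +0.5, so E_xy = 0.5·(38/159.022) ≈ 0.119.
E_xy > 0: the goods are substitutes.

0.119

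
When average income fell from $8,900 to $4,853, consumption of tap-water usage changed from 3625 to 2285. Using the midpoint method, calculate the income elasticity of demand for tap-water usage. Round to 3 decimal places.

%ΔQ = (2285 − 3625)/[(3625+2285)/2] = -1340/2955 ≈ -0.4535.
%ΔI = (4,853 − 8,900)/[(8,900+4,853)/2] = -4047/6876.5 ≈ -0.5885.
E_I = %ΔQ/%ΔI ≈ 0.771.
E_I ∈ (0,1): normal good (necessity).

0.771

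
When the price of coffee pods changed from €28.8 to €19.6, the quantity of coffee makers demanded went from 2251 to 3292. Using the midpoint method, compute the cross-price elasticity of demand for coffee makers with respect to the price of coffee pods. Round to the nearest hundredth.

%ΔQ_x = (3292 − 2251)/[(2251+3292)/2] = 1041/2771.5 ≈ 0.3756.
%ΔP_y = (19.6 − 28.8)/[(28.8+19.6)/2] ≈ -0.3802.
E_xy = 0.3756/-0.3802 ≈ -0.99.
E_xy < 0, so coffee makers and coffee pods are complements.

-0.99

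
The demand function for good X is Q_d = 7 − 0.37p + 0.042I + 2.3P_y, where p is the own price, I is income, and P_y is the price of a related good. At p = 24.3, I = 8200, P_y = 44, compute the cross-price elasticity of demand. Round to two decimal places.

0.23

Q_d = 7 − 0.37(24.3) + 0.042(8200) + 2.3(44) = 7 − 8.991 + 344.4 + 101.2 = 443.609.
∂Q_d/∂P_y = +2.3, so E_xy = 2.3·(44/443.609) ≈ 0.23.
E_xy > 0: the goods are substitutes.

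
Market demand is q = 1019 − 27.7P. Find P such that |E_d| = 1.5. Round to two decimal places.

Set −bP/(a − bP) = −1.5 ⇒ bP = 1.5(a − bP) ⇒ bP(1+1.5) = 1.5·a.
P = 1.5·1019/(27.7·2.5) ≈ 22.07.

22.07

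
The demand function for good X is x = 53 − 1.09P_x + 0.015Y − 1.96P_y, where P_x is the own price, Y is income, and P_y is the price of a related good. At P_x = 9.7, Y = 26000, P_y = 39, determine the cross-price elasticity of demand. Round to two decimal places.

x = 53 − 1.09(9.7) + 0.015(26000) − 1.96(39) = 53 − 10.573 + 390 − 76.44 = 355.987.
∂x/∂P_y = −1.96, so E_xy = -1.96·(39/355.987) ≈ -0.21.
E_xy < 0: the goods are complements.

-0.21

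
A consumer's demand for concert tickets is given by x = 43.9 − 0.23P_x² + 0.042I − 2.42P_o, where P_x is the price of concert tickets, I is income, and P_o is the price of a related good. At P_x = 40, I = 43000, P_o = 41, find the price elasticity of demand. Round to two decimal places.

-0.53

x = 43.9 − 0.23(40)² + 0.042(43000) − 2.42(41) = 43.9 − 368 + 1806 − 99.22 = 1382.68.
∂x/∂P_x = −2·0.23·P_x = -18.4, so E_p = -18.4·(40/1382.68) ≈ -0.53.
|E_p| < 1: demand is inelastic.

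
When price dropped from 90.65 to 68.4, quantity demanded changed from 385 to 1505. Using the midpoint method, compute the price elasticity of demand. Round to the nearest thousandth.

-4.236

%Δq = (1505 − 385)/[(385 + 1505)/2] = 1120/945 ≈ 1.1852.
%Δp = (68.4 − 90.65)/[(90.65 + 68.4)/2] = -22.25/79.525 ≈ -0.2798.
Arc elasticity E = %Δq/%Δp ≈ 1.1852/-0.2798 ≈ -4.236.
|E| > 1: demand is elastic over this range.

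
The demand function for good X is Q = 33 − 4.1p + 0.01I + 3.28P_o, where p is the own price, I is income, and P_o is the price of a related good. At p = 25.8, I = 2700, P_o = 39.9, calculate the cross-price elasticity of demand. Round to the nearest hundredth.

1.54

Evaluating quantity at (p, I, P_o) gives Q = 33 − 4.1(25.8) + 0.01(2700) + 3.28(39.9) = 33 − 105.78 + 27 + 130.872 = 85.092.
∂Q/∂P_o = +3.28, so E_xy = 3.28·(39.9/85.092) ≈ 1.54.
E_xy > 0: the goods are substitutes.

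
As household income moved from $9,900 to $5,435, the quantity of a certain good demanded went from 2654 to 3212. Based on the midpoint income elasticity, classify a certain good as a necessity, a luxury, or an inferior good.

%ΔQ = (3212 − 2654)/[(2654+3212)/2] = 558/2933 ≈ 0.1902.
%ΔI = (5,435 − 9,900)/[(9,900+5,435)/2] = -4465/7667.5 ≈ -0.5823.
E_I = %ΔQ/%ΔI ≈ -0.327.
E_I < 0: inferior good.

inferior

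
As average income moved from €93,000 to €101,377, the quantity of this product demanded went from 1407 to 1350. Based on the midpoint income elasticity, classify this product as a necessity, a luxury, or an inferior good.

inferior

%ΔQ = (1350 − 1407)/[(1407+1350)/2] = -57/1378.5 ≈ -0.0413.
%ΔM = (101,377 − 93,000)/[(93,000+101,377)/2] = 8377/97188.5 ≈ 0.0862.
E_I = %ΔQ/%ΔM ≈ -0.480.
E_I < 0: inferior good.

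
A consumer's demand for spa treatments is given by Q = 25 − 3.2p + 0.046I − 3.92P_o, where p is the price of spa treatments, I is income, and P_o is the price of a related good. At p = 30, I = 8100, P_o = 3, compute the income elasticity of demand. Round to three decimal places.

Q = 25 − 3.2(30) + 0.046(8100) − 3.92(3) = 25 − 96 + 372.6 − 11.76 = 289.84.
∂Q/∂I = +0.046, so E_I = 0.046·(8100/289.84) ≈ 1.286.
E_I > 1: normal good (luxury).

1.286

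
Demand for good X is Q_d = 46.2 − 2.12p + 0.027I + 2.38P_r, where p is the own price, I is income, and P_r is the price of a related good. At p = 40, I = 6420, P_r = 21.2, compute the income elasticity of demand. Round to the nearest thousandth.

At the given point, Q_d = 46.2 − 2.12(40) + 0.027(6420) + 2.38(21.2) = 46.2 − 84.8 + 173.34 + 50.456 = 185.196.
∂Q_d/∂I = +0.027, so E_I = 0.027·(6420/185.196) ≈ 0.936.
E_I ∈ (0,1): normal good (necessity).

0.936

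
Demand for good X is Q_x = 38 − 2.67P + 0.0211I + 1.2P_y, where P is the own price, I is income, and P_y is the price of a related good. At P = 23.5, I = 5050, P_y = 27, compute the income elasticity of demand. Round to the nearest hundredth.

0.93

Evaluating quantity at (P, I, P_y) gives Q_x = 38 − 2.67(23.5) + 0.0211(5050) + 1.2(27) = 38 − 62.745 + 106.555 + 32.4 = 114.21.
∂Q_x/∂I = +0.0211, so E_I = 0.0211·(5050/114.21) ≈ 0.93.
E_I ∈ (0,1): normal good (necessity).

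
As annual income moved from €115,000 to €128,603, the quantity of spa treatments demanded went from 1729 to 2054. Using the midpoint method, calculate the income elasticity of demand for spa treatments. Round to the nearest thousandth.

%ΔQ = (2054 − 1729)/[(1729+2054)/2] = 325/1891.5 ≈ 0.1718.
%ΔY = (128,603 − 115,000)/[(115,000+128,603)/2] = 13603/121801.5 ≈ 0.1117.
E_I = %ΔQ/%ΔY ≈ 1.538.
E_I > 1: normal good (luxury).

1.538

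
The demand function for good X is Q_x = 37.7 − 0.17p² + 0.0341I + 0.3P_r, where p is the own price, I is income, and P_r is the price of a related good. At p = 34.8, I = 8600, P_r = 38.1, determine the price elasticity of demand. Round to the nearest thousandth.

-3.016

At the given point, Q_x = 37.7 − 0.17(34.8)² + 0.0341(8600) + 0.3(38.1) = 37.7 − 205.8768 + 293.26 + 11.43 = 136.5132.
∂Q_x/∂p = −2·0.17·p = -11.832, so E_p = -11.832·(34.8/136.5132) ≈ -3.016.
|E_p| > 1: demand is elastic.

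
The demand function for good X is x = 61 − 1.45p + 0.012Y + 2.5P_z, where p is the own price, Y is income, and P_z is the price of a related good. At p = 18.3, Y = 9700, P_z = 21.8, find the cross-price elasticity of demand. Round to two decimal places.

At the given point, x = 61 − 1.45(18.3) + 0.012(9700) + 2.5(21.8) = 61 − 26.535 + 116.4 + 54.5 = 205.365.
∂x/∂P_z = +2.5, so E_xy = 2.5·(21.8/205.365) ≈ 0.27.
E_xy > 0: the goods are substitutes.

0.27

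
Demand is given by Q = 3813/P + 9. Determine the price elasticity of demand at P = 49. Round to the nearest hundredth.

-0.90

At P = 49, Q = 86.8163.
dQ/dP = −3813/P² = −1.5881.
Point elasticity E = (dQ/dP)·(P/Q) = -1.5881 × 49/86.8163 ≈ -0.90.
|E| < 1, so demand is inelastic at this price.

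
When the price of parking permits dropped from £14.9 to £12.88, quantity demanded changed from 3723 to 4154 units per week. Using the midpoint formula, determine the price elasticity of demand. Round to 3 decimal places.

-0.752

%ΔQ = (4154 − 3723)/[(3723 + 4154)/2] = 431/3938.5 ≈ 0.1094.
%ΔP = (12.88 − 14.9)/[(14.9 + 12.88)/2] = -2.02/13.89 ≈ -0.1454.
Arc elasticity E = %ΔQ/%ΔP ≈ 0.1094/-0.1454 ≈ -0.752.
|E| < 1: demand is inelastic over this range.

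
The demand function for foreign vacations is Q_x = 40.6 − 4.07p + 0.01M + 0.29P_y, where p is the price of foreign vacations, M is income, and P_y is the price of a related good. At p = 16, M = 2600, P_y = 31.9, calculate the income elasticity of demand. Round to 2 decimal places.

Substituting, Q_x = 40.6 − 4.07(16) + 0.01(2600) + 0.29(31.9) = 40.6 − 65.12 + 26 + 9.251 = 10.731.
∂Q_x/∂M = +0.01, so E_I = 0.01·(2600/10.731) ≈ 2.42.
E_I > 1: normal good (luxury).

2.42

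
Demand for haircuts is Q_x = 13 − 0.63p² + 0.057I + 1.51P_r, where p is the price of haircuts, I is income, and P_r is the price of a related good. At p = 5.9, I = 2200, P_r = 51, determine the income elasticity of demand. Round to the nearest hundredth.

First evaluate Q_x: 13 − 0.63(5.9)² + 0.057(2200) + 1.51(51) = 13 − 21.9303 + 125.4 + 77.01 = 193.4797.
∂Q_x/∂I = +0.057, so E_I = 0.057·(2200/193.4797) ≈ 0.65.
E_I ∈ (0,1): normal good (necessity).

0.65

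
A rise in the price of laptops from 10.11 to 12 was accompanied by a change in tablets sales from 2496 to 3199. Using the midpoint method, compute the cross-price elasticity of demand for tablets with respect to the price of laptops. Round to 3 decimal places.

%ΔQ_x = (3199 − 2496)/[(2496+3199)/2] = 703/2847.5 ≈ 0.2469.
%ΔP_y = (12 − 10.11)/[(10.11+12)/2] ≈ 0.1710.
E_xy = 0.2469/0.1710 ≈ 1.444.
E_xy > 0, so tablets and laptops are substitutes.

1.444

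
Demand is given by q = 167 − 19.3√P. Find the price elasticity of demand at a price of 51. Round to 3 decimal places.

-2.362

At P = 51, q = 29.1704.
dq/dP = −19.3/(2√P) = −19.3/(2·7.1414).
Point elasticity E = (dq/dP)·(P/q) = -1.3513 × 51/29.1704 ≈ -2.362.
|E| > 1, so demand is elastic at this price.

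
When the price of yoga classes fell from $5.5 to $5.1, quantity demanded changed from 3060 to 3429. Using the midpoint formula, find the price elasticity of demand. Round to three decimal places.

%ΔQ = (3429 − 3060)/[(3060 + 3429)/2] = 369/3244.5 ≈ 0.1137.
%Δp = (5.1 − 5.5)/[(5.5 + 5.1)/2] = -0.4/5.3 ≈ -0.0755.
Arc elasticity E = %ΔQ/%Δp ≈ 0.1137/-0.0755 ≈ -1.507.
|E| > 1: demand is elastic over this range.

-1.507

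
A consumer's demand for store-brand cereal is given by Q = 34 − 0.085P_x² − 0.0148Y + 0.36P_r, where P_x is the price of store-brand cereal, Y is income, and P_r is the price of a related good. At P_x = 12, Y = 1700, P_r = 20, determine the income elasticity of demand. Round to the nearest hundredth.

-6.62

Q = 34 − 0.085(12)² − 0.0148(1700) + 0.36(20) = 34 − 12.24 − 25.16 + 7.2 = 3.8.
∂Q/∂Y = −0.0148, so E_I = -0.0148·(1700/3.8) ≈ -6.62.
E_I < 0: inferior good.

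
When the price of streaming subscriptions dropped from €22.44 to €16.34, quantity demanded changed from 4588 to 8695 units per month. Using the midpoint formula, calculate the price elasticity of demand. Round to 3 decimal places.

-1.966

%Δq = (8695 − 4588)/[(4588 + 8695)/2] = 4107/6641.5 ≈ 0.6184.
%Δp = (16.34 − 22.44)/[(22.44 + 16.34)/2] = -6.1/19.39 ≈ -0.3146.
Arc elasticity E = %Δq/%Δp ≈ 0.6184/-0.3146 ≈ -1.966.
|E| > 1: demand is elastic over this range.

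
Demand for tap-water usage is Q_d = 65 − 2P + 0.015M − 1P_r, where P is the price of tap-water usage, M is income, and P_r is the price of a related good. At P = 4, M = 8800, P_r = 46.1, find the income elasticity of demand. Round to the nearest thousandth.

At the given point, Q_d = 65 − 2(4) + 0.015(8800) − 1(46.1) = 65 − 8 + 132 − 46.1 = 142.9.
∂Q_d/∂M = +0.015, so E_I = 0.015·(8800/142.9) ≈ 0.924.
E_I ∈ (0,1): normal good (necessity).

0.924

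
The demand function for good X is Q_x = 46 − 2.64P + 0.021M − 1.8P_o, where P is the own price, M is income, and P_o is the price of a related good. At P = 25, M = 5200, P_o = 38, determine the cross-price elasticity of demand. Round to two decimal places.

At the given point, Q_x = 46 − 2.64(25) + 0.021(5200) − 1.8(38) = 46 − 66 + 109.2 − 68.4 = 20.8.
∂Q_x/∂P_o = −1.8, so E_xy = -1.8·(38/20.8) ≈ -3.29.
E_xy < 0: the goods are complements.

-3.29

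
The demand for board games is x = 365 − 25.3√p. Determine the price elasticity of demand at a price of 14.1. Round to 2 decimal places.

At p = 14.1, x = 269.9986.
dx/dp = −25.3/(2√p) = −25.3/(2·3.755).
Point elasticity E = (dx/dp)·(p/x) = -3.3688 × 14.1/269.9986 ≈ -0.18.
|E| < 1, so demand is inelastic at this price.

-0.18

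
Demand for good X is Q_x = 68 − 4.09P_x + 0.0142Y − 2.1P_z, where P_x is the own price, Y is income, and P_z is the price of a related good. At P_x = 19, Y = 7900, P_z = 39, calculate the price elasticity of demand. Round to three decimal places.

At the given point, Q_x = 68 − 4.09(19) + 0.0142(7900) − 2.1(39) = 68 − 77.71 + 112.18 − 81.9 = 20.57.
∂Q_x/∂P_x = −4.09, so E_p = (−4.09)·(19/20.57) ≈ -3.778.
|E_p| > 1: demand is elastic.

-3.778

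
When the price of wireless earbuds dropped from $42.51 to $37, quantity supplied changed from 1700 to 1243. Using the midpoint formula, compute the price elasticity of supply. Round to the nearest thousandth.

%Δq = (1243 − 1700)/[(1700 + 1243)/2] = -457/1471.5 ≈ -0.3106.
%Δp = (37 − 42.51)/[(42.51 + 37)/2] = -5.51/39.755 ≈ -0.1386.
Arc elasticity E = %Δq/%Δp ≈ -0.3106/-0.1386 ≈ 2.241.
|E| > 1: supply is elastic over this range.

2.241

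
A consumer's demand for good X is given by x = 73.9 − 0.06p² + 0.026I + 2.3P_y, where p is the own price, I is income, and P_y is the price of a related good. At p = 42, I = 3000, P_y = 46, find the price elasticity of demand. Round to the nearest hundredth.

At the given point, x = 73.9 − 0.06(42)² + 0.026(3000) + 2.3(46) = 73.9 − 105.84 + 78 + 105.8 = 151.86.
∂x/∂p = −2·0.06·p = -5.04, so E_p = -5.04·(42/151.86) ≈ -1.39.
|E_p| > 1: demand is elastic.

-1.39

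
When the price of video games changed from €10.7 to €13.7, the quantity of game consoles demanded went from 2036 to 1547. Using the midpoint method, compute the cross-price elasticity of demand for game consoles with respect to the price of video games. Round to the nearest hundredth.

%ΔQ_x = (1547 − 2036)/[(2036+1547)/2] = -489/1791.5 ≈ -0.2730.
%ΔP_y = (13.7 − 10.7)/[(10.7+13.7)/2] ≈ 0.2459.
E_xy = -0.2730/0.2459 ≈ -1.11.
E_xy < 0, so game consoles and video games are complements.

-1.11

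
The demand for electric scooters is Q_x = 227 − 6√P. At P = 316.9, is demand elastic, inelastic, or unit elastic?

At P = 316.9, Q_x = 120.1899.
dQ_x/dP = −6/(2√P) = −6/(2·17.8017).
Point elasticity E = (dQ_x/dP)·(P/Q_x) = -0.1685 × 316.9/120.1899 ≈ -0.444.
|E| ≈ 0.444 < 1, so demand is inelastic.

inelastic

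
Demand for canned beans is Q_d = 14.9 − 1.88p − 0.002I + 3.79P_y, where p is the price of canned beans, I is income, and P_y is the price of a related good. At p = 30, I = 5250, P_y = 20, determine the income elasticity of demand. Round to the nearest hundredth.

-0.44

Evaluating quantity at (p, I, P_y) gives Q_d = 14.9 − 1.88(30) − 0.002(5250) + 3.79(20) = 14.9 − 56.4 − 10.5 + 75.8 = 23.8.
∂Q_d/∂I = −0.002, so E_I = -0.002·(5250/23.8) ≈ -0.44.
E_I < 0: inferior good.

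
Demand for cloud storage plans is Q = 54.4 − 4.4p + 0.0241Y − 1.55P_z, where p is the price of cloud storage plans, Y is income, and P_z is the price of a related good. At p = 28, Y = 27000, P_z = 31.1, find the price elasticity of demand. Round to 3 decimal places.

First evaluate Q: 54.4 − 4.4(28) + 0.0241(27000) − 1.55(31.1) = 54.4 − 123.2 + 650.7 − 48.205 = 533.695.
∂Q/∂p = −4.4, so E_p = (−4.4)·(28/533.695) ≈ -0.231.
|E_p| < 1: demand is inelastic.

-0.231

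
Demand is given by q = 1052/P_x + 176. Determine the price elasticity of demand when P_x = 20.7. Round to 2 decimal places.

-0.22

At P_x = 20.7, q = 226.8213.
dq/dP_x = −1052/P_x² = −2.4551.
Point elasticity E = (dq/dP_x)·(P_x/q) = -2.4551 × 20.7/226.8213 ≈ -0.22.
|E| < 1, so demand is inelastic at this price.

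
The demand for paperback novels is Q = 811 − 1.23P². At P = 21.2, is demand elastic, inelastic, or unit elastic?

At P = 21.2, Q = 258.1888.
dQ/dP = −2·1.23·P = −52.152.
Point elasticity E = (dQ/dP)·(P/Q) = -52.152 × 21.2/258.1888 ≈ -4.282.
|E| ≈ 4.282 > 1, so demand is elastic.

elastic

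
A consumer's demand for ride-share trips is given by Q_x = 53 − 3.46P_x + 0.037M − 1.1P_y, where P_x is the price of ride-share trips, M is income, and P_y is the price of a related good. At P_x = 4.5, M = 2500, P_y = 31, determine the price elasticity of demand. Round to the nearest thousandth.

Substituting, Q_x = 53 − 3.46(4.5) + 0.037(2500) − 1.1(31) = 53 − 15.57 + 92.5 − 34.1 = 95.83.
∂Q_x/∂P_x = −3.46, so E_p = (−3.46)·(4.5/95.83) ≈ -0.162.
|E_p| < 1: demand is inelastic.

-0.162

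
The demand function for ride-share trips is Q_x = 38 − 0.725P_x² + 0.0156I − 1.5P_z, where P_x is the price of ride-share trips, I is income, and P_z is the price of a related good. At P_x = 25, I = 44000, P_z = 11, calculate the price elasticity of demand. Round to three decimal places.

-3.557

Substituting, Q_x = 38 − 0.725(25)² + 0.0156(44000) − 1.5(11) = 38 − 453.125 + 686.4 − 16.5 = 254.775.
∂Q_x/∂P_x = −2·0.725·P_x = -36.25, so E_p = -36.25·(25/254.775) ≈ -3.557.
|E_p| > 1: demand is elastic.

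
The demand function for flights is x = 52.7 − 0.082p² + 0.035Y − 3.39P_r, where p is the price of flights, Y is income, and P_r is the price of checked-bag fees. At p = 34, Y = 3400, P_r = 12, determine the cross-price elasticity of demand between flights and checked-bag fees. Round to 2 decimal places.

Substituting, x = 52.7 − 0.082(34)² + 0.035(3400) − 3.39(12) = 52.7 − 94.792 + 119 − 40.68 = 36.228.
∂x/∂P_r = −3.39, so E_xy = -3.39·(12/36.228) ≈ -1.12.
E_xy < 0: the goods are complements.

-1.12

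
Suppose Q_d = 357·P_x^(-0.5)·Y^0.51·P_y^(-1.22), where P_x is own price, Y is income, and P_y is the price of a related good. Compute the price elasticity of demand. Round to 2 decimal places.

-0.50

For a Cobb–Douglas (constant-elasticity) form Q_d = A·P_x^α·…, the elasticity with respect to P_x equals the exponent α at every point.
Here the exponent on P_x is -0.5, so the price elasticity of demand is -0.50.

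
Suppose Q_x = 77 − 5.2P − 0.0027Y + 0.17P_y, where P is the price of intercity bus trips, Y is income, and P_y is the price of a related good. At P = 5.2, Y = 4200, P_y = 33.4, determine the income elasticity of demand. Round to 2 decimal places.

Q_x = 77 − 5.2(5.2) − 0.0027(4200) + 0.17(33.4) = 77 − 27.04 − 11.34 + 5.678 = 44.298.
∂Q_x/∂Y = −0.0027, so E_I = -0.0027·(4200/44.298) ≈ -0.26.
E_I < 0: inferior good.

-0.26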